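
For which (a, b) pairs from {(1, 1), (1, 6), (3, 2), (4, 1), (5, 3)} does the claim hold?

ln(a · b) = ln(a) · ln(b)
(1, 1)

Testing each pair:
(1, 1): LHS = 0, RHS = 0 → holds
(1, 6): LHS = ln(6) ≈ 1.792, RHS = 0 → fails
(3, 2): LHS = ln(6) ≈ 1.792, RHS = ln(2)·ln(3) ≈ 0.7615 → fails
(4, 1): LHS = ln(4) ≈ 1.386, RHS = 0 → fails
(5, 3): LHS = ln(15) ≈ 2.708, RHS = ln(3)·ln(5) ≈ 1.768 → fails

1 of 5 pairs satisfies the claim.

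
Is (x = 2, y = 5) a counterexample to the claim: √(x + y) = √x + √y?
Yes

Substituting x = 2, y = 5:
LHS = √(2 + 5) = √(7) ≈ 2.646
RHS = √2 + √5 = √(2) + √(5) ≈ 3.65

Since LHS ≠ RHS, this pair disproves the claim.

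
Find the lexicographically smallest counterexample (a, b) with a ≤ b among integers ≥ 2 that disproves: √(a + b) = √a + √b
Substituting (2, 2) into the claim:
LHS = √(2 + 2) = 2
RHS = √2 + √2 = 2·√(2) ≈ 2.828

Since LHS ≠ RHS, this pair disproves the claim, and no lexicographically smaller pair (a ≤ b, integers ≥ 2) does.

For instance (2, 3) is also a counterexample (LHS = √(5) ≈ 2.236, RHS = √(2) + √(3) ≈ 3.146), but it's lexicographically larger.

Answer: (a, b) = (2, 2)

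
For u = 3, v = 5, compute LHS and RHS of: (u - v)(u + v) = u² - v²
LHS = (3 - 5)(3 + 5) = -16
RHS = 3² - 5² = -16

LHS = RHS: the two sides agree.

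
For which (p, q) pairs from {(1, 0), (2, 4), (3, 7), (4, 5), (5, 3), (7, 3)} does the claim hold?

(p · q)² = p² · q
Testing each pair:
(1, 0): LHS = 0, RHS = 0 → holds
(2, 4): LHS = 64, RHS = 16 → fails
(3, 7): LHS = 441, RHS = 63 → fails
(4, 5): LHS = 400, RHS = 80 → fails
(5, 3): LHS = 225, RHS = 75 → fails
(7, 3): LHS = 441, RHS = 147 → fails

1 of 6 pairs satisfies the claim.

Answer: (1, 0)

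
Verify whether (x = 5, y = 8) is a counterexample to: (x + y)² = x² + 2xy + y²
No

Substituting x = 5, y = 8:
LHS = (5 + 8)² = 169
RHS = 5² + 2·5·8 + 8² = 169

The sides agree, so this pair does not disprove the claim.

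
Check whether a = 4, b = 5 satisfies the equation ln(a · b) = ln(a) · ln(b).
Fails

Substituting a = 4, b = 5:

LHS = ln(4 · 5) = ln(20) ≈ 2.996
RHS = ln(4) · ln(5) ≈ 2.231

LHS ≠ RHS, so the equation does not hold at this point.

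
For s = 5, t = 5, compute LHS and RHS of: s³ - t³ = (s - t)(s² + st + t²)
LHS = 5³ - 5³ = 0
RHS = (5 - 5)(5² + 5·5 + 5²) = 0

LHS = RHS: the two sides agree.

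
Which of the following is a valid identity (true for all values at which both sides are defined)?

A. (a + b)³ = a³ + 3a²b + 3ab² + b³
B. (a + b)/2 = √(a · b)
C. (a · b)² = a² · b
A

A: holds — e.g. at (0, 1), both sides equal 1.
B: fails at (1, 3) — LHS = 2, RHS = √(3) ≈ 1.732.
C: fails at (4, 4) — LHS = 256, RHS = 64.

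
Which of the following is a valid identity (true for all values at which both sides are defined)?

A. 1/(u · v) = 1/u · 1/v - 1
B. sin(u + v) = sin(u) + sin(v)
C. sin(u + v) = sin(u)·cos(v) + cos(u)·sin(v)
A: fails at (3, 3) — LHS = 1/9, RHS = -8/9.
B: fails at (1, 3) — LHS = sin(4) ≈ -0.7568, RHS = sin(3) + sin(1) ≈ 0.9826.
C: holds — e.g. at (1, 5), both sides equal sin(6) ≈ -0.2794.

Answer: C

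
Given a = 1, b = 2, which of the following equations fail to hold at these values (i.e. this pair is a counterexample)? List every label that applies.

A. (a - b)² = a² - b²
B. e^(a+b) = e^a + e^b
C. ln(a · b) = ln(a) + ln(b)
Evaluating each claim at the given values:
A. LHS = 1, RHS = -3 → fails here (LHS ≠ RHS)
B. LHS = e^3 ≈ 20.09, RHS = e + e^2 ≈ 10.11 → fails here (LHS ≠ RHS)
C. LHS = ln(2) ≈ 0.6931, RHS = ln(2) ≈ 0.6931 → holds here (LHS = RHS)

Answer: A, B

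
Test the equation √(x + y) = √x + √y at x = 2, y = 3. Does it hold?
Substituting x = 2, y = 3:

LHS = √(2 + 3) = √(5) ≈ 2.236
RHS = √2 + √3 = √(2) + √(3) ≈ 3.146

LHS ≠ RHS, so the equation does not hold at this point.

Answer: Fails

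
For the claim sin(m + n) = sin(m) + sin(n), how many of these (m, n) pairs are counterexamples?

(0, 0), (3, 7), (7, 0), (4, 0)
1

Testing each pair:
(0, 0): LHS = 0, RHS = 0 → satisfies claim
(3, 7): LHS = sin(10) ≈ -0.544, RHS = sin(3) + sin(7) ≈ 0.7981 → counterexample
(7, 0): LHS = sin(7) ≈ 0.657, RHS = sin(7) ≈ 0.657 → satisfies claim
(4, 0): LHS = sin(4) ≈ -0.7568, RHS = sin(4) ≈ -0.7568 → satisfies claim

That makes 1 counterexample.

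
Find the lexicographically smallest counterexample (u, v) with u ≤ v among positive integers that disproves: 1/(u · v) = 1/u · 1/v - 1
(u, v) = (1, 1)

Substituting (1, 1) into the claim:
LHS = 1/(1 · 1) = 1
RHS = 1/1 · 1/1 - 1 = 0

Since LHS ≠ RHS, this pair disproves the claim, and no lexicographically smaller pair (u ≤ v, positive integers) does.

For instance (5, 8) is also a counterexample (LHS = 1/40, RHS = -39/40), but it's lexicographically larger.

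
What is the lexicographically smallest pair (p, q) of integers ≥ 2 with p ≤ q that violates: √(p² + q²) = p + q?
Substituting (2, 2) into the claim:
LHS = √(2² + 2²) = 2·√(2) ≈ 2.828
RHS = 2 + 2 = 4

Since LHS ≠ RHS, this pair disproves the claim, and no lexicographically smaller pair (p ≤ q, integers ≥ 2) does.

For instance (5, 7) is also a counterexample (LHS = √(74) ≈ 8.602, RHS = 12), but it's lexicographically larger.

Answer: (p, q) = (2, 2)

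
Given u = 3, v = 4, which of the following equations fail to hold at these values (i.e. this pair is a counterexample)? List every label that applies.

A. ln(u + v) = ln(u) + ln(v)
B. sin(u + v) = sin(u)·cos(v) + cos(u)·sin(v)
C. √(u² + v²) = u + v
A, C

Evaluating each claim at the given values:
A. LHS = ln(7) ≈ 1.946, RHS = ln(3) + ln(4) ≈ 2.485 → fails here (LHS ≠ RHS)
B. LHS = sin(7) ≈ 0.657, RHS = sin(3)·cos(4) + sin(4)·cos(3) ≈ 0.657 → holds here (LHS = RHS)
C. LHS = 5, RHS = 7 → fails here (LHS ≠ RHS)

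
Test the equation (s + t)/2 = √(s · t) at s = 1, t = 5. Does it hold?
Substituting s = 1, t = 5:

LHS = (1 + 5)/2 = 3
RHS = √(1 · 5) = √(5) ≈ 2.236

LHS ≠ RHS, so the equation does not hold at this point.

Answer: Fails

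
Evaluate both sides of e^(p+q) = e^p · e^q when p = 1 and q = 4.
LHS = e^(1+4) = e^5 ≈ 148.4
RHS = e^1 · e^4 = e^5 ≈ 148.4

LHS = RHS: the two sides agree.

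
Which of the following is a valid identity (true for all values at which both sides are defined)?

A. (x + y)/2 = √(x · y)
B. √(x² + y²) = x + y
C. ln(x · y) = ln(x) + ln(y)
A: fails at (6, 7) — LHS = 13/2, RHS = √(42) ≈ 6.481.
B: fails at (4, 6) — LHS = 2·√(13) ≈ 7.211, RHS = 10.
C: holds — e.g. at (3, 5), both sides equal ln(15) ≈ 2.708.

Answer: C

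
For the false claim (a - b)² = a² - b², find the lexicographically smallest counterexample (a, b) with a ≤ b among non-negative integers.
(a, b) = (0, 1)

At (0, 0): both sides equal 0, so it holds there.

Substituting (0, 1) into the claim:
LHS = (0 - 1)² = 1
RHS = 0² - 1² = -1

Since LHS ≠ RHS, this pair disproves the claim, and no lexicographically smaller pair (a ≤ b, non-negative integers) does.

For instance (4, 5) is also a counterexample (LHS = 1, RHS = -9), but it's lexicographically larger.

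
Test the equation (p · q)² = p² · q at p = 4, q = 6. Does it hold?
Substituting p = 4, q = 6:

LHS = (4 · 6)² = 576
RHS = 4² · 6 = 96

LHS ≠ RHS, so the equation does not hold at this point.

Answer: Fails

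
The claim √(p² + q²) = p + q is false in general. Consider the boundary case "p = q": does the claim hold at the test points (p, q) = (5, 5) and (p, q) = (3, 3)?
No, fails at both test points

At (5, 5): LHS = 5·√(2) ≈ 7.071 ≠ RHS = 10
At (3, 3): LHS = 3·√(2) ≈ 4.243 ≠ RHS = 6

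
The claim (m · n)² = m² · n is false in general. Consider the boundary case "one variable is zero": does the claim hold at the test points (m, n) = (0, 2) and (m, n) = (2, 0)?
Yes, holds at both test points

At (0, 2): LHS = 0, RHS = 0 → equal
At (2, 0): LHS = 0, RHS = 0 → equal

So the claim does hold at both of these boundary points, even though it is not an identity.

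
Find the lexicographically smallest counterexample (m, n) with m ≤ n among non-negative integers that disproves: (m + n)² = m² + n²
At (0, 0): both sides equal 0, so it holds there.

Substituting (1, 1) into the claim:
LHS = (1 + 1)² = 4
RHS = 1² + 1² = 2

Since LHS ≠ RHS, this pair disproves the claim, and no lexicographically smaller pair (m ≤ n, non-negative integers) does.

For instance (1, 5) is also a counterexample (LHS = 36, RHS = 26), but it's lexicographically larger.

Answer: (m, n) = (1, 1)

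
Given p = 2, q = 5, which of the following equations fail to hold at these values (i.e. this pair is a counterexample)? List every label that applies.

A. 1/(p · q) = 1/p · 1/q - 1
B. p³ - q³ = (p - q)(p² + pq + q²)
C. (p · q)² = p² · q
A, C

Evaluating each claim at the given values:
A. LHS = 1/10, RHS = -9/10 → fails here (LHS ≠ RHS)
B. LHS = -117, RHS = -117 → holds here (LHS = RHS)
C. LHS = 100, RHS = 20 → fails here (LHS ≠ RHS)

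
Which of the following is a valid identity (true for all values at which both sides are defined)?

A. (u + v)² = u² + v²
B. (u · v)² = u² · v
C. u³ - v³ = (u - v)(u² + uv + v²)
A: fails at (2, 3) — LHS = 25, RHS = 13.
B: fails at (2, 2) — LHS = 16, RHS = 8.
C: holds — e.g. at (1, 2), both sides equal -7.

Answer: C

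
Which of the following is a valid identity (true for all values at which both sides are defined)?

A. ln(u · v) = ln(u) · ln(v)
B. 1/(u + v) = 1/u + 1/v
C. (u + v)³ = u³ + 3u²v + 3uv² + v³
A: fails at (4, 5) — LHS = ln(20) ≈ 2.996, RHS = ln(4)·ln(5) ≈ 2.231.
B: fails at (1, 1) — LHS = 1/2, RHS = 2.
C: holds — e.g. at (3, 4), both sides equal 343.

Answer: C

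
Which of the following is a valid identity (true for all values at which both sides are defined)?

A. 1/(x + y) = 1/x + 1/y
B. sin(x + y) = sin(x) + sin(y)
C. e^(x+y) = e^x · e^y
A: fails at (2, 5) — LHS = 1/7, RHS = 7/10.
B: fails at (5, 5) — LHS = sin(10) ≈ -0.544, RHS = 2·sin(5) ≈ -1.918.
C: holds — e.g. at (2, 7), both sides equal e^9 ≈ 8103.

Answer: C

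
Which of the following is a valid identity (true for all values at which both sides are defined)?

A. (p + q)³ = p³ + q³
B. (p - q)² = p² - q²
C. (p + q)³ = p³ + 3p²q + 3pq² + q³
A: fails at (2, 7) — LHS = 729, RHS = 351.
B: fails at (5, 8) — LHS = 9, RHS = -39.
C: holds — e.g. at (1, 1), both sides equal 8.

Answer: C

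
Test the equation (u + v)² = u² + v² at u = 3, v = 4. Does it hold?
Substituting u = 3, v = 4:

LHS = (3 + 4)² = 49
RHS = 3² + 4² = 25

LHS ≠ RHS, so the equation does not hold at this point.

Answer: Fails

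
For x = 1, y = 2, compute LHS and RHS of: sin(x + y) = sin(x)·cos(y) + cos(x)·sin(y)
LHS = sin(1 + 2) = sin(3) ≈ 0.1411
RHS = sin(1)·cos(2) + cos(1)·sin(2) = sin(1)·cos(2) + sin(2)·cos(1) ≈ 0.1411

LHS = RHS: the two sides agree.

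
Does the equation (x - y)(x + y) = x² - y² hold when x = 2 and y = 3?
Substituting x = 2, y = 3:

LHS = (2 - 3)(2 + 3) = -5
RHS = 2² - 3² = -5

LHS = RHS, so the equation holds at this point.

Answer: Holds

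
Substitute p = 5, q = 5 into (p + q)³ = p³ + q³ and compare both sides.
LHS = (5 + 5)³ = 1000
RHS = 5³ + 5³ = 250

LHS ≠ RHS, so the equation does not hold here.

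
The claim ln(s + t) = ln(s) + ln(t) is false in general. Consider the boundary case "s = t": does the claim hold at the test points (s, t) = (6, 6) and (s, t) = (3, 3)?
At (6, 6): LHS = ln(12) ≈ 2.485 ≠ RHS = 2·ln(6) ≈ 3.584
At (3, 3): LHS = ln(6) ≈ 1.792 ≠ RHS = 2·ln(3) ≈ 2.197

Answer: No, fails at both test points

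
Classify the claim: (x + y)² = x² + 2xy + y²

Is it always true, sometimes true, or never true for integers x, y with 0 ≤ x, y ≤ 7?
Always true

The identity holds for every pair in the range. For instance at (x, y) = (6, 6): both sides equal 144.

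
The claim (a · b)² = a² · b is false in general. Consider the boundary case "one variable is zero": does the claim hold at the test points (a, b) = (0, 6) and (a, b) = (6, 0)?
Yes, holds at both test points

At (0, 6): LHS = 0, RHS = 0 → equal
At (6, 0): LHS = 0, RHS = 0 → equal

So the claim does hold at both of these boundary points, even though it is not an identity.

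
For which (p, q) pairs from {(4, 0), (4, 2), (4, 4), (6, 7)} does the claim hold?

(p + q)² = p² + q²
Testing each pair:
(4, 0): LHS = 16, RHS = 16 → holds
(4, 2): LHS = 36, RHS = 20 → fails
(4, 4): LHS = 64, RHS = 32 → fails
(6, 7): LHS = 169, RHS = 85 → fails

1 of 4 pairs satisfies the claim.

Answer: (4, 0)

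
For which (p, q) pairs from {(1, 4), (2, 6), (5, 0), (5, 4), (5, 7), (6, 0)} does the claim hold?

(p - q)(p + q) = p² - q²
All pairs

Testing each pair:
(1, 4): LHS = -15, RHS = -15 → holds
(2, 6): LHS = -32, RHS = -32 → holds
(5, 0): LHS = 25, RHS = 25 → holds
(5, 4): LHS = 9, RHS = 9 → holds
(5, 7): LHS = -24, RHS = -24 → holds
(6, 0): LHS = 36, RHS = 36 → holds

Every pair satisfies the claim.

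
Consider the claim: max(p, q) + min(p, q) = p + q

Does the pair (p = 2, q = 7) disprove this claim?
No

Substituting p = 2, q = 7:
LHS = max(2, 7) + min(2, 7) = 9
RHS = 2 + 7 = 9

The sides agree, so this pair does not disprove the claim.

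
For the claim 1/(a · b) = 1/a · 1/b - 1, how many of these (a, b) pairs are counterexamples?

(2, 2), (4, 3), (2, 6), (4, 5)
Testing each pair:
(2, 2): LHS = 1/4, RHS = -3/4 → counterexample
(4, 3): LHS = 1/12, RHS = -11/12 → counterexample
(2, 6): LHS = 1/12, RHS = -11/12 → counterexample
(4, 5): LHS = 1/20, RHS = -19/20 → counterexample

That makes 4 counterexamples.

Answer: 4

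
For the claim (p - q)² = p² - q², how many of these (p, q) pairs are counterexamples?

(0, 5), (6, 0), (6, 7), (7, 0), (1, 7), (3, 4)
4

Testing each pair:
(0, 5): LHS = 25, RHS = -25 → counterexample
(6, 0): LHS = 36, RHS = 36 → satisfies claim
(6, 7): LHS = 1, RHS = -13 → counterexample
(7, 0): LHS = 49, RHS = 49 → satisfies claim
(1, 7): LHS = 36, RHS = -48 → counterexample
(3, 4): LHS = 1, RHS = -7 → counterexample

That makes 4 counterexamples.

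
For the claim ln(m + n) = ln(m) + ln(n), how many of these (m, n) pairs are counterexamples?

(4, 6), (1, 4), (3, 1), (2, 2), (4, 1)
4

Testing each pair:
(4, 6): LHS = ln(10) ≈ 2.303, RHS = ln(4) + ln(6) ≈ 3.178 → counterexample
(1, 4): LHS = ln(5) ≈ 1.609, RHS = ln(4) ≈ 1.386 → counterexample
(3, 1): LHS = ln(4) ≈ 1.386, RHS = ln(3) ≈ 1.099 → counterexample
(2, 2): LHS = ln(4) ≈ 1.386, RHS = 2·ln(2) ≈ 1.386 → satisfies claim
(4, 1): LHS = ln(5) ≈ 1.609, RHS = ln(4) ≈ 1.386 → counterexample

That makes 4 counterexamples.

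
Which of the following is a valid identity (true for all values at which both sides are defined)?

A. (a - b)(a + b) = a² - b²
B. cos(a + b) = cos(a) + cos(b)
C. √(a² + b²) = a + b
A

A: holds — e.g. at (4, 6), both sides equal -20.
B: fails at (1, 3) — LHS = cos(4) ≈ -0.6536, RHS = cos(3) + cos(1) ≈ -0.4497.
C: fails at (4, 4) — LHS = 4·√(2) ≈ 5.657, RHS = 8.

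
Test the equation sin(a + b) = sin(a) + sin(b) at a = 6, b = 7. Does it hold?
Fails

Substituting a = 6, b = 7:

LHS = sin(6 + 7) = sin(13) ≈ 0.4202
RHS = sin(6) + sin(7) ≈ 0.3776

LHS ≠ RHS, so the equation does not hold at this point.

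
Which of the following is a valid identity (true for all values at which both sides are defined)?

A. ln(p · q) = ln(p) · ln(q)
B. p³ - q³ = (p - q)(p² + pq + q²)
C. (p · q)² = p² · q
A: fails at (2, 2) — LHS = ln(4) ≈ 1.386, RHS = ln(2)² ≈ 0.4805.
B: holds — e.g. at (1, 3), both sides equal -26.
C: fails at (2, 7) — LHS = 196, RHS = 28.

Answer: B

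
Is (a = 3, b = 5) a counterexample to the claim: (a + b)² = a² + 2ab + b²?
No

Substituting a = 3, b = 5:
LHS = (3 + 5)² = 64
RHS = 3² + 2·3·5 + 5² = 64

The sides agree, so this pair does not disprove the claim.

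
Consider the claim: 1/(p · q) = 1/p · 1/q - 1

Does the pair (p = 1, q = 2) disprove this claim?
Substituting p = 1, q = 2:
LHS = 1/(1 · 2) = 1/2
RHS = 1/1 · 1/2 - 1 = -1/2

Since LHS ≠ RHS, this pair disproves the claim.

Answer: Yes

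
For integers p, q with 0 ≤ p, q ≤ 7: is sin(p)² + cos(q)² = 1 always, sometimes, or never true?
It holds at (p, q) = (4, 4) (both sides equal 1), but fails at (p, q) = (6, 1) (LHS = sin(6)² + cos(1)² ≈ 0.37, RHS = 1).

Answer: Sometimes true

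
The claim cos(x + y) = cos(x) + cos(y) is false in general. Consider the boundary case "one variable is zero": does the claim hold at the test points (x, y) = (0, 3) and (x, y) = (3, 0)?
At (0, 3): LHS = cos(3) ≈ -0.99 ≠ RHS = cos(3) + 1 ≈ 0.01001
At (3, 0): LHS = cos(3) ≈ -0.99 ≠ RHS = cos(3) + 1 ≈ 0.01001

Answer: No, fails at both test points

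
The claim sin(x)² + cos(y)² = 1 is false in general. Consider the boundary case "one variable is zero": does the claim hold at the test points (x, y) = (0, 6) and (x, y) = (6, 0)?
No, fails at both test points

At (0, 6): LHS = cos(6)² ≈ 0.9219 ≠ RHS = 1
At (6, 0): LHS = sin(6)² + 1 ≈ 1.078 ≠ RHS = 1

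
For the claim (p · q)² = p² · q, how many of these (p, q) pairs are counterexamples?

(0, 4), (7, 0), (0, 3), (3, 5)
1

Testing each pair:
(0, 4): LHS = 0, RHS = 0 → satisfies claim
(7, 0): LHS = 0, RHS = 0 → satisfies claim
(0, 3): LHS = 0, RHS = 0 → satisfies claim
(3, 5): LHS = 225, RHS = 45 → counterexample

That makes 1 counterexample.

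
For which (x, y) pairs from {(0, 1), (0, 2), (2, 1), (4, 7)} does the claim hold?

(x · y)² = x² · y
(0, 1), (0, 2), (2, 1)

Testing each pair:
(0, 1): LHS = 0, RHS = 0 → holds
(0, 2): LHS = 0, RHS = 0 → holds
(2, 1): LHS = 4, RHS = 4 → holds
(4, 7): LHS = 784, RHS = 112 → fails

3 of 4 pairs satisfy the claim.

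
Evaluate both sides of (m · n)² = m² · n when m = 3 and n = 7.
LHS = (3 · 7)² = 441
RHS = 3² · 7 = 63

LHS ≠ RHS, so the equation does not hold here.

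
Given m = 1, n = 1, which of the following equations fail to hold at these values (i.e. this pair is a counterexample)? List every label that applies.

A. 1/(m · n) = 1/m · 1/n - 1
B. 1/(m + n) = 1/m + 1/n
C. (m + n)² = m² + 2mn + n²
A, B

Evaluating each claim at the given values:
A. LHS = 1, RHS = 0 → fails here (LHS ≠ RHS)
B. LHS = 1/2, RHS = 2 → fails here (LHS ≠ RHS)
C. LHS = 4, RHS = 4 → holds here (LHS = RHS)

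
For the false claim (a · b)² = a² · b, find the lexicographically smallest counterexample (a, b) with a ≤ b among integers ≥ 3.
Substituting (3, 3) into the claim:
LHS = (3 · 3)² = 81
RHS = 3² · 3 = 27

Since LHS ≠ RHS, this pair disproves the claim, and no lexicographically smaller pair (a ≤ b, integers ≥ 3) does.

For instance (3, 5) is also a counterexample (LHS = 225, RHS = 45), but it's lexicographically larger.

Answer: (a, b) = (3, 3)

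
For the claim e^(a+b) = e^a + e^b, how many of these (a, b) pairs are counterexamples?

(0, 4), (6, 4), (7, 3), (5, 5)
Testing each pair:
(0, 4): LHS = e^4 ≈ 54.6, RHS = 1 + e^4 ≈ 55.6 → counterexample
(6, 4): LHS = e^10 ≈ 22026.5, RHS = e^4 + e^6 ≈ 458 → counterexample
(7, 3): LHS = e^10 ≈ 22026.5, RHS = e^3 + e^7 ≈ 1117 → counterexample
(5, 5): LHS = e^10 ≈ 22026.5, RHS = 2·e^5 ≈ 296.8 → counterexample

That makes 4 counterexamples.

Answer: 4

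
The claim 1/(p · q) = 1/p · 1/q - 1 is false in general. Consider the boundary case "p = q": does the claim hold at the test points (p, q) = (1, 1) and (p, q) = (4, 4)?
At (1, 1): LHS = 1 ≠ RHS = 0
At (4, 4): LHS = 1/16 ≠ RHS = -15/16

Answer: No, fails at both test points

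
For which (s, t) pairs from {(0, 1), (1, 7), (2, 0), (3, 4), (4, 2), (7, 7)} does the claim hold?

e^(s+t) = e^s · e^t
Testing each pair:
(0, 1): LHS = e ≈ 2.718, RHS = e ≈ 2.718 → holds
(1, 7): LHS = e^8 ≈ 2981, RHS = e^8 ≈ 2981 → holds
(2, 0): LHS = e^2 ≈ 7.389, RHS = e^2 ≈ 7.389 → holds
(3, 4): LHS = e^7 ≈ 1097, RHS = e^7 ≈ 1097 → holds
(4, 2): LHS = e^6 ≈ 403.4, RHS = e^6 ≈ 403.4 → holds
(7, 7): LHS = e^14 ≈ 1202604.3, RHS = e^14 ≈ 1202604.3 → holds

Every pair satisfies the claim.

Answer: All pairs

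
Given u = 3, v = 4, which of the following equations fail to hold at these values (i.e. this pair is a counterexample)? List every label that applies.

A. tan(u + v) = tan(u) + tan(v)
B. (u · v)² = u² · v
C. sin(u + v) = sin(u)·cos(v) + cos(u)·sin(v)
Evaluating each claim at the given values:
A. LHS = tan(7) ≈ 0.8714, RHS = tan(3) + tan(4) ≈ 1.015 → fails here (LHS ≠ RHS)
B. LHS = 144, RHS = 36 → fails here (LHS ≠ RHS)
C. LHS = sin(7) ≈ 0.657, RHS = sin(3)·cos(4) + sin(4)·cos(3) ≈ 0.657 → holds here (LHS = RHS)

Answer: A, B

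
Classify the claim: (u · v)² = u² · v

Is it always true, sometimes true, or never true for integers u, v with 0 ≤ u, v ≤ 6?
It holds at (u, v) = (0, 1) (both sides equal 0), but fails at (u, v) = (5, 4) (LHS = 400, RHS = 100).

Answer: Sometimes true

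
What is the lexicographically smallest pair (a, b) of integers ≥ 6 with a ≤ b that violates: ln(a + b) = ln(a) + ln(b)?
(a, b) = (6, 6)

Substituting (6, 6) into the claim:
LHS = ln(6 + 6) = ln(12) ≈ 2.485
RHS = ln(6) + ln(6) = 2·ln(6) ≈ 3.584

Since LHS ≠ RHS, this pair disproves the claim, and no lexicographically smaller pair (a ≤ b, integers ≥ 6) does.

For instance (8, 9) is also a counterexample (LHS = ln(17) ≈ 2.833, RHS = ln(8) + ln(9) ≈ 4.277), but it's lexicographically larger.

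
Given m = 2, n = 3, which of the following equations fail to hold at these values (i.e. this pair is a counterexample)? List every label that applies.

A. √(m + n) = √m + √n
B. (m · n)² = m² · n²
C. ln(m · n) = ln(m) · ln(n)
A, C

Evaluating each claim at the given values:
A. LHS = √(5) ≈ 2.236, RHS = √(2) + √(3) ≈ 3.146 → fails here (LHS ≠ RHS)
B. LHS = 36, RHS = 36 → holds here (LHS = RHS)
C. LHS = ln(6) ≈ 1.792, RHS = ln(2)·ln(3) ≈ 0.7615 → fails here (LHS ≠ RHS)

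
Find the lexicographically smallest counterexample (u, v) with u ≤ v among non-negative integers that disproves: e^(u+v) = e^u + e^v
Substituting (0, 0) into the claim:
LHS = e^(0+0) = 1
RHS = e^0 + e^0 = 2

Since LHS ≠ RHS, this pair disproves the claim, and no lexicographically smaller pair (u ≤ v, non-negative integers) does.

For instance (4, 7) is also a counterexample (LHS = e^11 ≈ 59874.1, RHS = e^4 + e^7 ≈ 1151), but it's lexicographically larger.

Answer: (u, v) = (0, 0)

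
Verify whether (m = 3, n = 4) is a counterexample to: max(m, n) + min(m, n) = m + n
No

Substituting m = 3, n = 4:
LHS = max(3, 4) + min(3, 4) = 7
RHS = 3 + 4 = 7

The sides agree, so this pair does not disprove the claim.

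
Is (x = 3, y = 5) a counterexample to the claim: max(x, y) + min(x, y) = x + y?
No

Substituting x = 3, y = 5:
LHS = max(3, 5) + min(3, 5) = 8
RHS = 3 + 5 = 8

The sides agree, so this pair does not disprove the claim.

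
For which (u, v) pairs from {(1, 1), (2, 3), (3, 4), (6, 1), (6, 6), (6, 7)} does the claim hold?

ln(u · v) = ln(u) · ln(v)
Testing each pair:
(1, 1): LHS = 0, RHS = 0 → holds
(2, 3): LHS = ln(6) ≈ 1.792, RHS = ln(2)·ln(3) ≈ 0.7615 → fails
(3, 4): LHS = ln(12) ≈ 2.485, RHS = ln(3)·ln(4) ≈ 1.523 → fails
(6, 1): LHS = ln(6) ≈ 1.792, RHS = 0 → fails
(6, 6): LHS = ln(36) ≈ 3.584, RHS = ln(6)² ≈ 3.21 → fails
(6, 7): LHS = ln(42) ≈ 3.738, RHS = ln(6)·ln(7) ≈ 3.487 → fails

1 of 6 pairs satisfies the claim.

Answer: (1, 1)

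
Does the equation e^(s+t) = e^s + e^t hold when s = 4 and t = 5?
Substituting s = 4, t = 5:

LHS = e^(4+5) = e^9 ≈ 8103
RHS = e^4 + e^5 ≈ 203

LHS ≠ RHS, so the equation does not hold at this point.

Answer: Fails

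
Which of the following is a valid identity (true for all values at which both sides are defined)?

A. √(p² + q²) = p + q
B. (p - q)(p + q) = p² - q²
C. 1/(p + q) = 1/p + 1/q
A: fails at (4, 6) — LHS = 2·√(13) ≈ 7.211, RHS = 10.
B: holds — e.g. at (5, 5), both sides equal 0.
C: fails at (4, 4) — LHS = 1/8, RHS = 1/2.

Answer: B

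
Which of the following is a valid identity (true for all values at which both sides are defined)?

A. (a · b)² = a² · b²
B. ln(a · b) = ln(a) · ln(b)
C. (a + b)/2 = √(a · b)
A

A: holds — e.g. at (4, 6), both sides equal 576.
B: fails at (4, 4) — LHS = ln(16) ≈ 2.773, RHS = ln(4)² ≈ 1.922.
C: fails at (4, 5) — LHS = 9/2, RHS = 2·√(5) ≈ 4.472.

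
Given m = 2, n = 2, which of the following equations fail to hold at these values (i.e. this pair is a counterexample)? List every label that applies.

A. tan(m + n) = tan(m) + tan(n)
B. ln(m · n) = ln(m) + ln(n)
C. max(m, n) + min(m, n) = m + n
A

Evaluating each claim at the given values:
A. LHS = tan(4) ≈ 1.158, RHS = 2·tan(2) ≈ -4.37 → fails here (LHS ≠ RHS)
B. LHS = ln(4) ≈ 1.386, RHS = 2·ln(2) ≈ 1.386 → holds here (LHS = RHS)
C. LHS = 4, RHS = 4 → holds here (LHS = RHS)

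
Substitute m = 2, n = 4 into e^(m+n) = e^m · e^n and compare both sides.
LHS = e^(2+4) = e^6 ≈ 403.4
RHS = e^2 · e^4 = e^6 ≈ 403.4

LHS = RHS: the two sides agree.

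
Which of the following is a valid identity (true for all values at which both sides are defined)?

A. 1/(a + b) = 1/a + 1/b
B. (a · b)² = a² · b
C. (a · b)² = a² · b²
A: fails at (4, 6) — LHS = 1/10, RHS = 5/12.
B: fails at (5, 5) — LHS = 625, RHS = 125.
C: holds — e.g. at (3, 3), both sides equal 81.

Answer: C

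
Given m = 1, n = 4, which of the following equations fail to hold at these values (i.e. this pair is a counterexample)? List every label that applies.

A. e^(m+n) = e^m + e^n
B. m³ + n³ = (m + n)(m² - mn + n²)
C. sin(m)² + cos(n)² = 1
Evaluating each claim at the given values:
A. LHS = e^5 ≈ 148.4, RHS = e + e^4 ≈ 57.32 → fails here (LHS ≠ RHS)
B. LHS = 65, RHS = 65 → holds here (LHS = RHS)
C. LHS = cos(4)² + sin(1)² ≈ 1.135, RHS = 1 → fails here (LHS ≠ RHS)

Answer: A, C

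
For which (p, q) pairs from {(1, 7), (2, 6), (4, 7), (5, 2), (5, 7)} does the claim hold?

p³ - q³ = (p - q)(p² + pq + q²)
Testing each pair:
(1, 7): LHS = -342, RHS = -342 → holds
(2, 6): LHS = -208, RHS = -208 → holds
(4, 7): LHS = -279, RHS = -279 → holds
(5, 2): LHS = 117, RHS = 117 → holds
(5, 7): LHS = -218, RHS = -218 → holds

Every pair satisfies the claim.

Answer: All pairs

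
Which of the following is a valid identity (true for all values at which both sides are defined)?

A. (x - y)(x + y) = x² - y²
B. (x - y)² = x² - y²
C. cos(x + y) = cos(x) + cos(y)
A

A: holds — e.g. at (5, 5), both sides equal 0.
B: fails at (4, 6) — LHS = 4, RHS = -20.
C: fails at (2, 3) — LHS = cos(5) ≈ 0.2837, RHS = cos(3) + cos(2) ≈ -1.406.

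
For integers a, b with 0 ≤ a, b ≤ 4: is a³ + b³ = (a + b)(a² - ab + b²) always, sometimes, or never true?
The identity holds for every pair in the range. For instance at (a, b) = (1, 3): both sides equal 28.

Answer: Always true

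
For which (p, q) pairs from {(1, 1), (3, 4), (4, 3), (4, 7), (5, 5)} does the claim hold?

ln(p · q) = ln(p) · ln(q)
Testing each pair:
(1, 1): LHS = 0, RHS = 0 → holds
(3, 4): LHS = ln(12) ≈ 2.485, RHS = ln(3)·ln(4) ≈ 1.523 → fails
(4, 3): LHS = ln(12) ≈ 2.485, RHS = ln(3)·ln(4) ≈ 1.523 → fails
(4, 7): LHS = ln(28) ≈ 3.332, RHS = ln(4)·ln(7) ≈ 2.698 → fails
(5, 5): LHS = ln(25) ≈ 3.219, RHS = ln(5)² ≈ 2.59 → fails

1 of 5 pairs satisfies the claim.

Answer: (1, 1)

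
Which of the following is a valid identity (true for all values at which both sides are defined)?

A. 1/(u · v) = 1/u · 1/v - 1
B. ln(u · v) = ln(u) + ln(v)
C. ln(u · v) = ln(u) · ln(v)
B

A: fails at (3, 4) — LHS = 1/12, RHS = -11/12.
B: holds — e.g. at (1, 2), both sides equal ln(2) ≈ 0.6931.
C: fails at (1, 3) — LHS = ln(3) ≈ 1.099, RHS = 0.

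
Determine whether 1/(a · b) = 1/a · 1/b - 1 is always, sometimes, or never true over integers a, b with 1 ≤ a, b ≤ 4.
The claim fails for every pair in the range. For instance at (a, b) = (1, 3): LHS = 1/3, RHS = -2/3.

Answer: Never true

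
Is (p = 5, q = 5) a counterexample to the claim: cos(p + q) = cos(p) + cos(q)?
Substituting p = 5, q = 5:
LHS = cos(5 + 5) = cos(10) ≈ -0.8391
RHS = cos(5) + cos(5) = 2·cos(5) ≈ 0.5673

Since LHS ≠ RHS, this pair disproves the claim.

Answer: Yes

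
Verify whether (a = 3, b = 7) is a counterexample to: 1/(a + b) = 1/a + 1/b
Substituting a = 3, b = 7:
LHS = 1/(3 + 7) = 1/10
RHS = 1/3 + 1/7 = 10/21

Since LHS ≠ RHS, this pair disproves the claim.

Answer: Yes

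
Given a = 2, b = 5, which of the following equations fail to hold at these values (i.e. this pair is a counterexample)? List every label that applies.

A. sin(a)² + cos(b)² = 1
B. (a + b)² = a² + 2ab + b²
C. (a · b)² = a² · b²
A

Evaluating each claim at the given values:
A. LHS = cos(5)² + sin(2)² ≈ 0.9073, RHS = 1 → fails here (LHS ≠ RHS)
B. LHS = 49, RHS = 49 → holds here (LHS = RHS)
C. LHS = 100, RHS = 100 → holds here (LHS = RHS)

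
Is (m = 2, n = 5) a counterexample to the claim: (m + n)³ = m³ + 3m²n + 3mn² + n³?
Substituting m = 2, n = 5:
LHS = (2 + 5)³ = 343
RHS = 2³ + 3·2²·5 + 3·2·5² + 5³ = 343

The sides agree, so this pair does not disprove the claim.

Answer: No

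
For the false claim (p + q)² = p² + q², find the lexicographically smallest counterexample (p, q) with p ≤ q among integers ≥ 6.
(p, q) = (6, 6)

Substituting (6, 6) into the claim:
LHS = (6 + 6)² = 144
RHS = 6² + 6² = 72

Since LHS ≠ RHS, this pair disproves the claim, and no lexicographically smaller pair (p ≤ q, integers ≥ 6) does.

For instance (9, 11) is also a counterexample (LHS = 400, RHS = 202), but it's lexicographically larger.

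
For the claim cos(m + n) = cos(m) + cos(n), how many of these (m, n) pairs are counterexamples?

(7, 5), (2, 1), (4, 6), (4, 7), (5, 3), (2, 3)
6

Testing each pair:
(7, 5): LHS = cos(12) ≈ 0.8439, RHS = cos(5) + cos(7) ≈ 1.038 → counterexample
(2, 1): LHS = cos(3) ≈ -0.99, RHS = cos(2) + cos(1) ≈ 0.1242 → counterexample
(4, 6): LHS = cos(10) ≈ -0.8391, RHS = cos(4) + cos(6) ≈ 0.3065 → counterexample
(4, 7): LHS = cos(11) ≈ 0.004426, RHS = cos(4) + cos(7) ≈ 0.1003 → counterexample
(5, 3): LHS = cos(8) ≈ -0.1455, RHS = cos(3) + cos(5) ≈ -0.7063 → counterexample
(2, 3): LHS = cos(5) ≈ 0.2837, RHS = cos(3) + cos(2) ≈ -1.406 → counterexample

That makes 6 counterexamples.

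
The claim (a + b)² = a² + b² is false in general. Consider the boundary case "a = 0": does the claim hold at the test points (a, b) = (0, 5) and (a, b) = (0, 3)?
Yes, holds at both test points

At (0, 5): LHS = 25, RHS = 25 → equal
At (0, 3): LHS = 9, RHS = 9 → equal

So the claim does hold at both of these boundary points, even though it is not an identity.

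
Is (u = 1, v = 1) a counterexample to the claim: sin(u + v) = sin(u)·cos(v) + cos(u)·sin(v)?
Substituting u = 1, v = 1:
LHS = sin(1 + 1) = sin(2) ≈ 0.9093
RHS = sin(1)·cos(1) + cos(1)·sin(1) = 2·sin(1)·cos(1) ≈ 0.9093

The sides agree, so this pair does not disprove the claim.

Answer: No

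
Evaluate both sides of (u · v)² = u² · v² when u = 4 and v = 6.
LHS = (4 · 6)² = 576
RHS = 4² · 6² = 576

LHS = RHS: the two sides agree.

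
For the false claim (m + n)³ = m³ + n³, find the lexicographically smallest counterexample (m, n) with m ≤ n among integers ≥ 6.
Substituting (6, 6) into the claim:
LHS = (6 + 6)³ = 1728
RHS = 6³ + 6³ = 432

Since LHS ≠ RHS, this pair disproves the claim, and no lexicographically smaller pair (m ≤ n, integers ≥ 6) does.

For instance (8, 8) is also a counterexample (LHS = 4096, RHS = 1024), but it's lexicographically larger.

Answer: (m, n) = (6, 6)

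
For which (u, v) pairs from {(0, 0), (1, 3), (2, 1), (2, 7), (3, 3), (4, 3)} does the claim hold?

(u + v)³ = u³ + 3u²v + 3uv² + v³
All pairs

Testing each pair:
(0, 0): LHS = 0, RHS = 0 → holds
(1, 3): LHS = 64, RHS = 64 → holds
(2, 1): LHS = 27, RHS = 27 → holds
(2, 7): LHS = 729, RHS = 729 → holds
(3, 3): LHS = 216, RHS = 216 → holds
(4, 3): LHS = 343, RHS = 343 → holds

Every pair satisfies the claim.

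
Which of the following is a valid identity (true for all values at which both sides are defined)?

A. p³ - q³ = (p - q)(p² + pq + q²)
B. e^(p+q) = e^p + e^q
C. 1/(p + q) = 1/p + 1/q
A: holds — e.g. at (0, 1), both sides equal -1.
B: fails at (3, 7) — LHS = e^10 ≈ 22026.5, RHS = e^3 + e^7 ≈ 1117.
C: fails at (4, 5) — LHS = 1/9, RHS = 9/20.

Answer: A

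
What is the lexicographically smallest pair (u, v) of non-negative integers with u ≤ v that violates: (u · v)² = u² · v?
Substituting (1, 2) into the claim:
LHS = (1 · 2)² = 4
RHS = 1² · 2 = 2

Since LHS ≠ RHS, this pair disproves the claim, and no lexicographically smaller pair (u ≤ v, non-negative integers) does.

For instance (1, 4) is also a counterexample (LHS = 16, RHS = 4), but it's lexicographically larger.

Answer: (u, v) = (1, 2)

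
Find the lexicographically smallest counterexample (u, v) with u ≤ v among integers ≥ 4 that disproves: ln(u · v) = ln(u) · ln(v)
Substituting (4, 4) into the claim:
LHS = ln(4 · 4) = ln(16) ≈ 2.773
RHS = ln(4) · ln(4) = ln(4)² ≈ 1.922

Since LHS ≠ RHS, this pair disproves the claim, and no lexicographically smaller pair (u ≤ v, integers ≥ 4) does.

For instance (6, 9) is also a counterexample (LHS = ln(54) ≈ 3.989, RHS = ln(6)·ln(9) ≈ 3.937), but it's lexicographically larger.

Answer: (u, v) = (4, 4)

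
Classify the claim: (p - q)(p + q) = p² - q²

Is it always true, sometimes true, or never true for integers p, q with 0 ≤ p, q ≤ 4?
The identity holds for every pair in the range. For instance at (p, q) = (4, 3): both sides equal 7.

Answer: Always true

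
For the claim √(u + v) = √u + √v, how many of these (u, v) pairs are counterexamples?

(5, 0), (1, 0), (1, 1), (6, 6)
2

Testing each pair:
(5, 0): LHS = √(5) ≈ 2.236, RHS = √(5) ≈ 2.236 → satisfies claim
(1, 0): LHS = 1, RHS = 1 → satisfies claim
(1, 1): LHS = √(2) ≈ 1.414, RHS = 2 → counterexample
(6, 6): LHS = 2·√(3) ≈ 3.464, RHS = 2·√(6) ≈ 4.899 → counterexample

That makes 2 counterexamples.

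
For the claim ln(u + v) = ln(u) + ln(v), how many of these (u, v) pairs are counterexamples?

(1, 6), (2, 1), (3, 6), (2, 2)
3

Testing each pair:
(1, 6): LHS = ln(7) ≈ 1.946, RHS = ln(6) ≈ 1.792 → counterexample
(2, 1): LHS = ln(3) ≈ 1.099, RHS = ln(2) ≈ 0.6931 → counterexample
(3, 6): LHS = ln(9) ≈ 2.197, RHS = ln(3) + ln(6) ≈ 2.89 → counterexample
(2, 2): LHS = ln(4) ≈ 1.386, RHS = 2·ln(2) ≈ 1.386 → satisfies claim

That makes 3 counterexamples.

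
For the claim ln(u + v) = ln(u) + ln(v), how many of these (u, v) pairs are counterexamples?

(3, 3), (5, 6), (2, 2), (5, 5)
Testing each pair:
(3, 3): LHS = ln(6) ≈ 1.792, RHS = 2·ln(3) ≈ 2.197 → counterexample
(5, 6): LHS = ln(11) ≈ 2.398, RHS = ln(5) + ln(6) ≈ 3.401 → counterexample
(2, 2): LHS = ln(4) ≈ 1.386, RHS = 2·ln(2) ≈ 1.386 → satisfies claim
(5, 5): LHS = ln(10) ≈ 2.303, RHS = 2·ln(5) ≈ 3.219 → counterexample

That makes 3 counterexamples.

Answer: 3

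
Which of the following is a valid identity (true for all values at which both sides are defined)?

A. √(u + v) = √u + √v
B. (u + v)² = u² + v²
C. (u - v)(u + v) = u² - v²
A: fails at (2, 7) — LHS = 3, RHS = √(2) + √(7) ≈ 4.06.
B: fails at (2, 5) — LHS = 49, RHS = 29.
C: holds — e.g. at (1, 4), both sides equal -15.

Answer: C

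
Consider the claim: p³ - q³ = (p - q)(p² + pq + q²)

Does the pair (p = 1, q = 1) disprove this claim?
No

Substituting p = 1, q = 1:
LHS = 1³ - 1³ = 0
RHS = (1 - 1)(1² + 1·1 + 1²) = 0

The sides agree, so this pair does not disprove the claim.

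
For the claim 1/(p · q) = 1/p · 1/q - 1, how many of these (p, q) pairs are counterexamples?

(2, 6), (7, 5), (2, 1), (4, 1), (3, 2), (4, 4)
6

Testing each pair:
(2, 6): LHS = 1/12, RHS = -11/12 → counterexample
(7, 5): LHS = 1/35, RHS = -34/35 → counterexample
(2, 1): LHS = 1/2, RHS = -1/2 → counterexample
(4, 1): LHS = 1/4, RHS = -3/4 → counterexample
(3, 2): LHS = 1/6, RHS = -5/6 → counterexample
(4, 4): LHS = 1/16, RHS = -15/16 → counterexample

That makes 6 counterexamples.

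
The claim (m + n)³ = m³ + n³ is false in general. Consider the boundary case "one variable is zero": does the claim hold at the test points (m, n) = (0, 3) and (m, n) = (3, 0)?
At (0, 3): LHS = 27, RHS = 27 → equal
At (3, 0): LHS = 27, RHS = 27 → equal

So the claim does hold at both of these boundary points, even though it is not an identity.

Answer: Yes, holds at both test points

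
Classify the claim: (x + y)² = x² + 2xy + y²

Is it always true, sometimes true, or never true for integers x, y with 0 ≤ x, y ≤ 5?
Always true

The identity holds for every pair in the range. For instance at (x, y) = (3, 4): both sides equal 49.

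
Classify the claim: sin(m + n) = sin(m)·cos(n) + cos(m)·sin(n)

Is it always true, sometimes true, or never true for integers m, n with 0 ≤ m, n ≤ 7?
Always true

The identity holds for every pair in the range. For instance at (m, n) = (2, 3): both sides equal sin(5) ≈ -0.9589.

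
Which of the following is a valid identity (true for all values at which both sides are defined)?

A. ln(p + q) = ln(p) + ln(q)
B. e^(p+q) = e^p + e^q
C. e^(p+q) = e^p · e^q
A: fails at (1, 2) — LHS = ln(3) ≈ 1.099, RHS = ln(2) ≈ 0.6931.
B: fails at (4, 4) — LHS = e^8 ≈ 2981, RHS = 2·e^4 ≈ 109.2.
C: holds — e.g. at (5, 5), both sides equal e^10 ≈ 22026.5.

Answer: C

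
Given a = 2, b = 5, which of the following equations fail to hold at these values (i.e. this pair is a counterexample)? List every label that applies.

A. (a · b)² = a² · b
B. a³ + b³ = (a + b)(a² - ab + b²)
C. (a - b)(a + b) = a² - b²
A

Evaluating each claim at the given values:
A. LHS = 100, RHS = 20 → fails here (LHS ≠ RHS)
B. LHS = 133, RHS = 133 → holds here (LHS = RHS)
C. LHS = -21, RHS = -21 → holds here (LHS = RHS)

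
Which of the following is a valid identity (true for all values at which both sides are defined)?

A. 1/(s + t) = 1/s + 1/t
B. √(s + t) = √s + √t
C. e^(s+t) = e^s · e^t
A: fails at (2, 4) — LHS = 1/6, RHS = 3/4.
B: fails at (2, 4) — LHS = √(6) ≈ 2.449, RHS = √(2) + 2 ≈ 3.414.
C: holds — e.g. at (1, 1), both sides equal e^2 ≈ 7.389.

Answer: C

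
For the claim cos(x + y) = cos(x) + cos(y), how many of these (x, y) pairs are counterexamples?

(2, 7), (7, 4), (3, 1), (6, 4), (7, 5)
5

Testing each pair:
(2, 7): LHS = cos(9) ≈ -0.9111, RHS = cos(2) + cos(7) ≈ 0.3378 → counterexample
(7, 4): LHS = cos(11) ≈ 0.004426, RHS = cos(4) + cos(7) ≈ 0.1003 → counterexample
(3, 1): LHS = cos(4) ≈ -0.6536, RHS = cos(3) + cos(1) ≈ -0.4497 → counterexample
(6, 4): LHS = cos(10) ≈ -0.8391, RHS = cos(4) + cos(6) ≈ 0.3065 → counterexample
(7, 5): LHS = cos(12) ≈ 0.8439, RHS = cos(5) + cos(7) ≈ 1.038 → counterexample

That makes 5 counterexamples.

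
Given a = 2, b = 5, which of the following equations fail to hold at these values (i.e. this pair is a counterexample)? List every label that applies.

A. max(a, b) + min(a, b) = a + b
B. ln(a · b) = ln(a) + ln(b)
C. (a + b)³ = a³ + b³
C

Evaluating each claim at the given values:
A. LHS = 7, RHS = 7 → holds here (LHS = RHS)
B. LHS = ln(10) ≈ 2.303, RHS = ln(2) + ln(5) ≈ 2.303 → holds here (LHS = RHS)
C. LHS = 343, RHS = 133 → fails here (LHS ≠ RHS)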